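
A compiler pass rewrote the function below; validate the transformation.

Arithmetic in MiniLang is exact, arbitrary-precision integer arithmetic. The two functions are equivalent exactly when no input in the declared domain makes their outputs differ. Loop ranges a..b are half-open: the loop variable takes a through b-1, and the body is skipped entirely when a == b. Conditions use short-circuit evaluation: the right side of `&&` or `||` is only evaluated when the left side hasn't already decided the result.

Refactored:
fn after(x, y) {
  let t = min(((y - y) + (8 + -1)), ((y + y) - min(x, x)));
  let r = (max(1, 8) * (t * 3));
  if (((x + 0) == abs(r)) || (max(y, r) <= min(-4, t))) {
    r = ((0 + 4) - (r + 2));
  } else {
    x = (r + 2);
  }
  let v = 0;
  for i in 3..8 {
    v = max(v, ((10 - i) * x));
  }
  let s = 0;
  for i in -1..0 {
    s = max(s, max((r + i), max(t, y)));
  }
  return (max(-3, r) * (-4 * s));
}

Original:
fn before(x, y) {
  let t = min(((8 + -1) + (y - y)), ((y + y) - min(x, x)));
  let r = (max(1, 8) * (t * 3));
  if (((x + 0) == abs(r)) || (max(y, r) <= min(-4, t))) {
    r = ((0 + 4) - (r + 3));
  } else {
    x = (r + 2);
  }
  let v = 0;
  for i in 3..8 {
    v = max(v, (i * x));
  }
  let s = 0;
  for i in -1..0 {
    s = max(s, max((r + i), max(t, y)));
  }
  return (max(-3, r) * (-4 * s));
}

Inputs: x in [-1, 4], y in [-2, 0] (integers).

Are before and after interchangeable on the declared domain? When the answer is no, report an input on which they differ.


Consider the input x=0, y=0.
before: t becomes 0; next r becomes 0; next (((x + 0) == abs(r)) || (max(y, r) <= min(-4, t))) evaluates to true; next r becomes 1; next v becomes 0; next at i=3:; next v becomes 0; next at i=4:; next v becomes 0; next at i=5:; next v becomes 0; next at i=6:; next v becomes 0; next at i=7:; next v becomes 0; next s becomes 0; next at i=-1:; next s becomes 0; next final value 0
after: t becomes 0; next r becomes 0; next (((x + 0) == abs(r)) || (max(y, r) <= min(-4, t))) evaluates to true; next r becomes 2; next v becomes 0; next at i=3:; next v becomes 0; next at i=4:; next v becomes 0; next at i=5:; next v becomes 0; next at i=6:; next v becomes 0; next at i=7:; next v becomes 0; next s becomes 0; next at i=-1:; next s becomes 1; next final value -8
0 != -8, so the rewrite changes behavior.
verdict: not equivalent; witness: x=0, y=0


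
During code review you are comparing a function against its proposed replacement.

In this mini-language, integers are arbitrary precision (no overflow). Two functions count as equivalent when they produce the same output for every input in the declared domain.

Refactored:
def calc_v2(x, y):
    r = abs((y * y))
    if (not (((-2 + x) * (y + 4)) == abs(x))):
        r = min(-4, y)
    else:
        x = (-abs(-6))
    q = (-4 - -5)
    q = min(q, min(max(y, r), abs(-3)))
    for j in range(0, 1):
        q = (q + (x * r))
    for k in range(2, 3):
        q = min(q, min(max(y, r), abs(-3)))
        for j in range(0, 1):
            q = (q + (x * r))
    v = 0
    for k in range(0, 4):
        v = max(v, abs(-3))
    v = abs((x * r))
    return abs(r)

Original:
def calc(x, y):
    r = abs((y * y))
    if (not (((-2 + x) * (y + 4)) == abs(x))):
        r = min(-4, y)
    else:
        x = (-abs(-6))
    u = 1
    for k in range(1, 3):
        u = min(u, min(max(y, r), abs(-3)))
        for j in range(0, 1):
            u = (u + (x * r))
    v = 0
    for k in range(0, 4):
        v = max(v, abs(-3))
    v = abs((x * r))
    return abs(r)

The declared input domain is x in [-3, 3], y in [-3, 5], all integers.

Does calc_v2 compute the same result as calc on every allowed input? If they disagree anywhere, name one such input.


The two versions differ — the changes include constant usage differs; and min/max/abs usage differs; and local variable names differ; and arithmetic usage differs; and loop structure differs; and statement counts differ.
As a probe, take x=-3, y=-3: calc runs r = 9; (not (((-2 + x) * (y + 4)) == abs(x))) -> true; r = -4; u = 1; [k=1]; u = -3; [j=0]; u = 9; [k=2]; u = -3; [j=0]; u = 9; v = 0; [k=0]; v = 3; [k=1]; v = 3; [k=2]; v = 3; [k=3]; v = 3; v = 12; return 4; calc_v2 runs r = 9; (not (((-2 + x) * (y + 4)) == abs(x))) -> true; r = -4; q = 1; q = -3; [j=0]; q = 9; [k=2]; q = -3; [j=0]; q = 9; v = 0; [k=0]; v = 3; [k=1]; v = 3; [k=2]; v = 3; [k=3]; v = 3; v = 12; return 4; both end at 4.
Across all 63 domain points the two functions coincide.
verdict: equivalent


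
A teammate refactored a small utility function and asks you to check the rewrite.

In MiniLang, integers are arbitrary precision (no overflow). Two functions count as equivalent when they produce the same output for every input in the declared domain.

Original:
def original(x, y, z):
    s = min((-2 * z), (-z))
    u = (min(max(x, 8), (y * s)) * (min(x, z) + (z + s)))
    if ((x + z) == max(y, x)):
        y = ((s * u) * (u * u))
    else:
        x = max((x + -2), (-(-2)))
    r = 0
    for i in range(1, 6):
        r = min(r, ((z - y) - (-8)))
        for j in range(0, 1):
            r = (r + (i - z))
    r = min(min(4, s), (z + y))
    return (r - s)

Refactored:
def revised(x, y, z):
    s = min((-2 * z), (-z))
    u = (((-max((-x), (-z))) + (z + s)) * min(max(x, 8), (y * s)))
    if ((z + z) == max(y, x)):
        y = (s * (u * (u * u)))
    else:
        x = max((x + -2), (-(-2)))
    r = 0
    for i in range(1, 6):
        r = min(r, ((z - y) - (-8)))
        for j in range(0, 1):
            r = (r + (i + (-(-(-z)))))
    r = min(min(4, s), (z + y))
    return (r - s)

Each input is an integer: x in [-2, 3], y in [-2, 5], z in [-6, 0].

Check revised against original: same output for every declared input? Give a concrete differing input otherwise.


Consider the input x=-2, y=-2, z=-1.
original: s := 1 | u := 4 | ((x + z) == max(y, x)): false | x := 2 | r := 0 | iter i=1: | r := 0 | iter j=0: | r := 2 | iter i=2: | r := 2 | iter j=0: | r := 5 | iter i=3: | r := 5 | iter j=0: | r := 9 | iter i=4: | r := 9 | iter j=0: | r := 14 | iter i=5: | r := 9 | iter j=0: | r := 15 | r := -3 | result -4
revised: s := 1 | u := 4 | ((z + z) == max(y, x)): true | y := 64 | r := 0 | iter i=1: | r := -57 | iter j=0: | r := -55 | iter i=2: | r := -57 | iter j=0: | r := -54 | iter i=3: | r := -57 | iter j=0: | r := -53 | iter i=4: | r := -57 | iter j=0: | r := -52 | iter i=5: | r := -57 | iter j=0: | r := -51 | r := 1 | result 0
-4 against 0: the behavior changed.
verdict: not equivalent; witness: x=-2, y=-2, z=-1


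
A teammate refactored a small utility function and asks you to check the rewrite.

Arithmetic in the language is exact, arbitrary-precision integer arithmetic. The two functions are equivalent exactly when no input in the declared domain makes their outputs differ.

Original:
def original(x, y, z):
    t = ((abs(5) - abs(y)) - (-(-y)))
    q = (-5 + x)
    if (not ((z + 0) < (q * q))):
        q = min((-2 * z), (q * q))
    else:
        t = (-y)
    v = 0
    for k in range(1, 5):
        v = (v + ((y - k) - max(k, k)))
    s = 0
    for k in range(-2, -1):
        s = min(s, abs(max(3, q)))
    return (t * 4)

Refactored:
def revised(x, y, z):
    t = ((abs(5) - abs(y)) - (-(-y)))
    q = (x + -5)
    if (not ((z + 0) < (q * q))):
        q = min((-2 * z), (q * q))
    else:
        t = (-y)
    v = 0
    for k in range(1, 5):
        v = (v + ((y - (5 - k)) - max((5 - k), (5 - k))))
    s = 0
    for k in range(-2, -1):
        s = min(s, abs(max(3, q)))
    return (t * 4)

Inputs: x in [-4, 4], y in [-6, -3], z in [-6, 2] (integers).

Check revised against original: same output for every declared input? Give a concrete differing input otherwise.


Reading the diff, among the changes: constant usage differs, plus arithmetic usage differs.
One worked example (x=-1, y=-5, z=-1) — original: t becomes 5; next q becomes -6; next (not ((z + 0) < (q * q))) evaluates to false; next t becomes 5; next v becomes 0; next at k=1:; next v becomes -7; next at k=2:; next v becomes -16; next at k=3:; next v becomes -27; next at k=4:; next v becomes -40; next s becomes 0; next at k=-2:; next s becomes 0; next final value 20; revised: t becomes 5; next q becomes -6; next (not ((z + 0) < (q * q))) evaluates to false; next t becomes 5; next v becomes 0; next at k=1:; next v becomes -13; next at k=2:; next v becomes -24; next at k=3:; next v becomes -33; next at k=4:; next v becomes -40; next s becomes 0; next at k=-2:; next s becomes 0; next final value 20; agreement on 20.
Sweeping the whole domain (324 inputs) finds no disagreement.
verdict: equivalent


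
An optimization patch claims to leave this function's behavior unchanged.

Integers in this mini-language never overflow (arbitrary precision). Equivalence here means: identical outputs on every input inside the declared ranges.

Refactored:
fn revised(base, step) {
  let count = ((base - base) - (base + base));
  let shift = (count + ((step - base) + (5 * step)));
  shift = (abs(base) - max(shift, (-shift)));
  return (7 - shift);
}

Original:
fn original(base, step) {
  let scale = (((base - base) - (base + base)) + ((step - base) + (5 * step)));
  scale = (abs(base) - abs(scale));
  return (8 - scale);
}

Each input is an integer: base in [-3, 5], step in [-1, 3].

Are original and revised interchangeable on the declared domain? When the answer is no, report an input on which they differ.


The rewrite breaks on base=-3, step=-1, where the results are 8 and 7.
original: scale = 3; scale = 0; return 8
revised: count = 6; shift = 3; shift = 0; return 7
verdict: not equivalent; witness: base=-3, step=-1


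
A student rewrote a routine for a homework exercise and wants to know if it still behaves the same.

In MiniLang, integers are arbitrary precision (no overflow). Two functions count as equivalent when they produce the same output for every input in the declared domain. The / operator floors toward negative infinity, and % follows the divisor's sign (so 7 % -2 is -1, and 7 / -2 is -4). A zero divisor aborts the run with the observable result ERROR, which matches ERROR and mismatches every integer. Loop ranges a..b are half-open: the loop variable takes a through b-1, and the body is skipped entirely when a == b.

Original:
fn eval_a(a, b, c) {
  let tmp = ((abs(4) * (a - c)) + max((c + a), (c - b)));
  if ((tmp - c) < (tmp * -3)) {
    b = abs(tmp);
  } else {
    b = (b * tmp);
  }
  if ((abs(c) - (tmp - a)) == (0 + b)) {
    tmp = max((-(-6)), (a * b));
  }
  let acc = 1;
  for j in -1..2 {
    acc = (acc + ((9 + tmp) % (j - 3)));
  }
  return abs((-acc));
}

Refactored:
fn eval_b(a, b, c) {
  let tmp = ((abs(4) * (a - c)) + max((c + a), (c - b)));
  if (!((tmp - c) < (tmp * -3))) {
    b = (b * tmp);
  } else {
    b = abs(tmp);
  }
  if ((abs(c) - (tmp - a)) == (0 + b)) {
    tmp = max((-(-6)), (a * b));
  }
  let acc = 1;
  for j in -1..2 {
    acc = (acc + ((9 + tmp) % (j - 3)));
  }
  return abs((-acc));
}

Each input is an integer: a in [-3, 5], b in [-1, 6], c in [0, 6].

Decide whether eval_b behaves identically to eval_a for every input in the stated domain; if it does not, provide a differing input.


Reading the diff, among the changes: boolean connective usage differs.
Tracing a=-2, b=-1, c=6: eval_a: tmp := -25 | ((tmp - c) < (tmp * -3)): true | b := 25 | ((abs(c) - (tmp - a)) == (0 + b)): false | acc := 1 | iter j=-1: | acc := 1 | iter j=0: | acc := 0 | iter j=1: | acc := 0 | result 0 | eval_b: tmp := -25 | (!((tmp - c) < (tmp * -3))): false | b := 25 | ((abs(c) - (tmp - a)) == (0 + b)): false | acc := 1 | iter j=-1: | acc := 1 | iter j=0: | acc := 0 | iter j=1: | acc := 0 | result 0 — matching result 0.
Checked all 504 inputs in the declared domain: the outputs agree on every one.
verdict: equivalent


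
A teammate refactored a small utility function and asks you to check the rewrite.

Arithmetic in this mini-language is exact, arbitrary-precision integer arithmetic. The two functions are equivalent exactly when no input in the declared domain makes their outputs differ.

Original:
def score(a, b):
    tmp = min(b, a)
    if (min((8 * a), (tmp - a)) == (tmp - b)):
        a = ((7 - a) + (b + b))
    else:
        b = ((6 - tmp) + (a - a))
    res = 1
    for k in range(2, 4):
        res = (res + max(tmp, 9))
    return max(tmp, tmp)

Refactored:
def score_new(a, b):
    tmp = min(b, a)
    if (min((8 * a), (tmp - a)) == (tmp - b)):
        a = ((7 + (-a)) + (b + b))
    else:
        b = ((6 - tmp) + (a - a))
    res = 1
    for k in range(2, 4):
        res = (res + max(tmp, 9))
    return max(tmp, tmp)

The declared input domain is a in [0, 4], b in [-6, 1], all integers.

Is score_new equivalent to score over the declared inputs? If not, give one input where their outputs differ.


Differences: arithmetic usage differs — yet all 40 inputs agree.
verdict: equivalent


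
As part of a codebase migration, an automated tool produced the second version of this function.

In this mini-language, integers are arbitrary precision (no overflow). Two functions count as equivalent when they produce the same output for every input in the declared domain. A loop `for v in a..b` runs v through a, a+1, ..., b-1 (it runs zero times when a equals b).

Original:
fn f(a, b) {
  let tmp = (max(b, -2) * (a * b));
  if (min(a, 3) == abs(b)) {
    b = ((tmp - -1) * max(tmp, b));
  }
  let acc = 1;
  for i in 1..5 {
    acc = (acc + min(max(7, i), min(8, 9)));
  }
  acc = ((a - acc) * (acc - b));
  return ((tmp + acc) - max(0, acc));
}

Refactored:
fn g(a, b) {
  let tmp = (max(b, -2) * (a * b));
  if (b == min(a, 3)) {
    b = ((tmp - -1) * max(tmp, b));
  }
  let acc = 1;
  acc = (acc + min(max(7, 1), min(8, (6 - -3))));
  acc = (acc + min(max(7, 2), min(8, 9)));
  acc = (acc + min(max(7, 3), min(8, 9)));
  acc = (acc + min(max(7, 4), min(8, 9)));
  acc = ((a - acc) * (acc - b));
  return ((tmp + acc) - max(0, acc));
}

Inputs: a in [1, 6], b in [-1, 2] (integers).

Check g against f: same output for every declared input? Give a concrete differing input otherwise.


Run the pair on a=1, b=-1.
f: tmp=1, then (min(a, 3) == abs(b)) is true, then b=2, then acc=1, then (i=1), then acc=8, then (i=2), then acc=15, then (i=3), then acc=22, then (i=4), then acc=29, then acc=-756, then returns -755
g: tmp=1, then (b == min(a, 3)) is false, then acc=1, then acc=8, then acc=15, then acc=22, then acc=29, then acc=-840, then returns -839
-755 against -839: the behavior changed.
verdict: not equivalent; witness: a=1, b=-1


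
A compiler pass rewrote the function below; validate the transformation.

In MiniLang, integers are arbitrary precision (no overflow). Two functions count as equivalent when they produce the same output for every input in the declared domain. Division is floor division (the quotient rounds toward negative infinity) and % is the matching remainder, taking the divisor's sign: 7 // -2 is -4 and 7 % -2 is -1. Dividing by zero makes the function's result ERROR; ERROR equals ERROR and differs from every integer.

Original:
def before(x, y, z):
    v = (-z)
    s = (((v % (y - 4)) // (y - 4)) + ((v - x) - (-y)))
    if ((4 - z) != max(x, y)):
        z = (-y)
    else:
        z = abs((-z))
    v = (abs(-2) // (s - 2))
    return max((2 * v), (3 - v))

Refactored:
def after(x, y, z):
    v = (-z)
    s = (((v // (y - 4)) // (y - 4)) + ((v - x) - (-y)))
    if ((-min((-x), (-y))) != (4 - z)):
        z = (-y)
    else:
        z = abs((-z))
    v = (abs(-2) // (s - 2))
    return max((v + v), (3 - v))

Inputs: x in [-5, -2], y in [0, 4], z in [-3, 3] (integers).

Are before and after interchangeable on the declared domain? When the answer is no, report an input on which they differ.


There is a counterexample at x=-5, y=1, z=3: 4 on one side, ERROR on the other.
before: v := -3 | s := 3 | ((4 - z) != max(x, y)): false | z := 3 | v := 2 | result 4
after: v := -3 | s := 2 | ((-min((-x), (-y))) != (4 - z)): false | z := 3 | divide-by-zero, output ERROR
verdict: not equivalent; witness: x=-5, y=1, z=3


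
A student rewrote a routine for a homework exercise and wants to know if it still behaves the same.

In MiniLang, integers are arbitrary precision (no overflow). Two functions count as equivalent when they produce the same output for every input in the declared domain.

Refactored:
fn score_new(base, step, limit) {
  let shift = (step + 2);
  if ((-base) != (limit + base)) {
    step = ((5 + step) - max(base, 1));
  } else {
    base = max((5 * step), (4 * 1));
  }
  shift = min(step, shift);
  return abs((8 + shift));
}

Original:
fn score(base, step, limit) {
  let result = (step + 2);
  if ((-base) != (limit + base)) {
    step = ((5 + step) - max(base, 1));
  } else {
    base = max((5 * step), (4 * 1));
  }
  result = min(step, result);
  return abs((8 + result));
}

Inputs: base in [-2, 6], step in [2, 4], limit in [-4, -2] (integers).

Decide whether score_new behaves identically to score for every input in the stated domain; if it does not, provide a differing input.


The two versions differ — the changes include local variable names differ.
Spot check at base=5, step=4, limit=-2 — score: result=6, then ((-base) != (limit + base)) is true, then step=4, then result=4, then returns 12. score_new: shift=6, then ((-base) != (limit + base)) is true, then step=4, then shift=4, then returns 12. Both give 12.
Sweeping the whole domain (81 inputs) finds no disagreement.
verdict: equivalent


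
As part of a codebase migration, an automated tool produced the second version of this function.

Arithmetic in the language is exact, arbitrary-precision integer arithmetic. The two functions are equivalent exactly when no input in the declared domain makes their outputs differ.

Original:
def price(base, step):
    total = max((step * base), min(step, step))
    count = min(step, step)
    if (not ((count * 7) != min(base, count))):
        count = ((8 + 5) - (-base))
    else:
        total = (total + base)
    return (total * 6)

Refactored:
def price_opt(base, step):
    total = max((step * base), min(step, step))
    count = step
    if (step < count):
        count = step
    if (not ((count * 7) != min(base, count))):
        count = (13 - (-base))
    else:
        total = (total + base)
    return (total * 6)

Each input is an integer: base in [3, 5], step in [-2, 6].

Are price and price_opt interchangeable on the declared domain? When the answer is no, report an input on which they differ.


Changes here: comparison usage differs; also statement counts differ; also constant usage differs; also arithmetic usage differs; also branching structure differs; also min/max/abs usage differs; the full 27-point sweep finds no disagreement.
verdict: equivalent


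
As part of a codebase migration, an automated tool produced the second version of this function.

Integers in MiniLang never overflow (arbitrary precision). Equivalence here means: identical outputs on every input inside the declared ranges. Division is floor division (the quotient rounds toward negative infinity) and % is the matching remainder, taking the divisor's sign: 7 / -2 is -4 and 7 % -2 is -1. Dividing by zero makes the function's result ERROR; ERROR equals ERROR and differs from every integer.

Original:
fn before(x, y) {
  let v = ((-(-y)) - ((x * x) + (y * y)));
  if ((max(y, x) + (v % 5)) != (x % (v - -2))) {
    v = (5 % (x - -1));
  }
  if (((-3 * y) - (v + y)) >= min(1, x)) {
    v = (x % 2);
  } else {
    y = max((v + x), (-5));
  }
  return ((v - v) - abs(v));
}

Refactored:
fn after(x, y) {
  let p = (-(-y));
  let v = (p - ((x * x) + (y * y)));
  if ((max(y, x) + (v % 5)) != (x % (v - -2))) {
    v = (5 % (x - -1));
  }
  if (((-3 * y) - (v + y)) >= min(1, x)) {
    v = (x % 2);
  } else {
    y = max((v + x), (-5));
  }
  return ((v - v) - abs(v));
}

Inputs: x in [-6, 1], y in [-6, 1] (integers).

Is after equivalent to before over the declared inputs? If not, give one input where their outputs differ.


Although local variable names differ; and statement counts differ, 64/64 inputs agree.
verdict: equivalent


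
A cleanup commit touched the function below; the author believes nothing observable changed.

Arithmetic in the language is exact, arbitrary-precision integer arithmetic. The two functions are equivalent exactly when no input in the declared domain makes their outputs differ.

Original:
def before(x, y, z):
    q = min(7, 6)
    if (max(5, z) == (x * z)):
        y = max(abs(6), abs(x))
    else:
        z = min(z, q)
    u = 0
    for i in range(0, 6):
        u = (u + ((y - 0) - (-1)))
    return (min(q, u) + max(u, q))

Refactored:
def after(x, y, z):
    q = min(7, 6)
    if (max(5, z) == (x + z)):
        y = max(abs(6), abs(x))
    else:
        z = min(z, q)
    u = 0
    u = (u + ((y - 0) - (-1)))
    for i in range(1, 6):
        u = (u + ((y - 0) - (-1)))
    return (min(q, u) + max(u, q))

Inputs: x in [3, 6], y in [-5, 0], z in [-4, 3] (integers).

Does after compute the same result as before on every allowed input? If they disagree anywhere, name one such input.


Consider the input x=3, y=-5, z=2.
before: q=6, then (max(5, z) == (x * z)) is false, then z=2, then u=0, then (i=0), then u=-4, then (i=1), then u=-8, then (i=2), then u=-12, then (i=3), then u=-16, then (i=4), then u=-20, then (i=5), then u=-24, then returns -18
after: q=6, then (max(5, z) == (x + z)) is true, then y=6, then u=0, then u=7, then (i=1), then u=14, then (i=2), then u=21, then (i=3), then u=28, then (i=4), then u=35, then (i=5), then u=42, then returns 48
-18 != 48, so the rewrite changes behavior.
verdict: not equivalent; witness: x=3, y=-5, z=2


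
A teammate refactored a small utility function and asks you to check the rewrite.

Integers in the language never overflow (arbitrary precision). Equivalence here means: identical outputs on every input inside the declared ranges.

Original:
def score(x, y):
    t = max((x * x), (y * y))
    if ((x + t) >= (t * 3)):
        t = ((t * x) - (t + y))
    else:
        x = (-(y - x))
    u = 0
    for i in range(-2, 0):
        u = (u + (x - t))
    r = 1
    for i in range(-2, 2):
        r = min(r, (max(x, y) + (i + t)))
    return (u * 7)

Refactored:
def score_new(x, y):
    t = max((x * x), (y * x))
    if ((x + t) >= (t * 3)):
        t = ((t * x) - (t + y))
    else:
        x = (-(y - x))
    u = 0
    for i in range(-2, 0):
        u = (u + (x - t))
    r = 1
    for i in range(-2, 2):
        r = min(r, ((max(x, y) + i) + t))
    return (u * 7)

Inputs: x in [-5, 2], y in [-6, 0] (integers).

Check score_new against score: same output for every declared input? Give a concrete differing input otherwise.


Not equivalent: x=-5, y=-6 separates them (-490 vs -406).
score: t becomes 36; next ((x + t) >= (t * 3)) evaluates to false; next x becomes 1; next u becomes 0; next at i=-2:; next u becomes -35; next at i=-1:; next u becomes -70; next r becomes 1; next at i=-2:; next r becomes 1; next at i=-1:; next r becomes 1; next at i=0:; next r becomes 1; next at i=1:; next r becomes 1; next final value -490
score_new: t becomes 30; next ((x + t) >= (t * 3)) evaluates to false; next x becomes 1; next u becomes 0; next at i=-2:; next u becomes -29; next at i=-1:; next u becomes -58; next r becomes 1; next at i=-2:; next r becomes 1; next at i=-1:; next r becomes 1; next at i=0:; next r becomes 1; next at i=1:; next r becomes 1; next final value -406
verdict: not equivalent; witness: x=-5, y=-6


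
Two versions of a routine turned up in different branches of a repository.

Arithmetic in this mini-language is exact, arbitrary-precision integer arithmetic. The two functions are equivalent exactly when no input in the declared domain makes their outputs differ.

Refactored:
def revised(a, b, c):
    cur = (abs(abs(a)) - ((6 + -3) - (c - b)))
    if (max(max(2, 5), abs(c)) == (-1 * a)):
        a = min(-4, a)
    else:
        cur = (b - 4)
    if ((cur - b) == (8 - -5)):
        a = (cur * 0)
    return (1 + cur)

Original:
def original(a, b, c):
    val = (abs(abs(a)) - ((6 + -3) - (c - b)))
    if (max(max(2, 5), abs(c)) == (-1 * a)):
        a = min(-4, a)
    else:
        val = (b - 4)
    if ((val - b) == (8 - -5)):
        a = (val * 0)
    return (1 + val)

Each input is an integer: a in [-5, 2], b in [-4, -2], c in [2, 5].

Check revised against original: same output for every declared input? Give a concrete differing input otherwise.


Side by side, the visible changes include: local variable names differ.
One worked example (a=-2, b=-2, c=4) — original: val=5, then (max(max(2, 5), abs(c)) == (-1 * a)) is false, then val=-6, then ((val - b) == (8 - -5)) is false, then returns -5; revised: cur=5, then (max(max(2, 5), abs(c)) == (-1 * a)) is false, then cur=-6, then ((cur - b) == (8 - -5)) is false, then returns -5; agreement on -5.
Checked all 96 inputs in the declared domain: the outputs agree on every one.
verdict: equivalent


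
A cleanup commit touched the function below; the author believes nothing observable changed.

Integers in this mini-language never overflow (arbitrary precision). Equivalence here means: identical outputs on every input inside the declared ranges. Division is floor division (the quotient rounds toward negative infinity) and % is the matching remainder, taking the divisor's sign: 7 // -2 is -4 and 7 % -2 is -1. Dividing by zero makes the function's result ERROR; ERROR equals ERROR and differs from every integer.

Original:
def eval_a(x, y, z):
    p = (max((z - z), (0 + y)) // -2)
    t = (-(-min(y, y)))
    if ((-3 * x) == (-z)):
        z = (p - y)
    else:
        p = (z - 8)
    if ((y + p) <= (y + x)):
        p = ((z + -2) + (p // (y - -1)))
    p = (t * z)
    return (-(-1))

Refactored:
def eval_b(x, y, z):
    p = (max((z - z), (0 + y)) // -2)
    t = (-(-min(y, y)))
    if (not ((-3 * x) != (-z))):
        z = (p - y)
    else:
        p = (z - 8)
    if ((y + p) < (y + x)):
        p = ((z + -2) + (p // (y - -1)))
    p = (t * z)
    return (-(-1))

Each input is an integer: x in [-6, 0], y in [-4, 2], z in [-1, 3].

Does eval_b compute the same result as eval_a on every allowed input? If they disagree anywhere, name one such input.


Try x=-6, y=-1, z=2.
eval_a: p := 0 | t := -1 | ((-3 * x) == (-z)): false | p := -6 | ((y + p) <= (y + x)): true | divide-by-zero, output ERROR
eval_b: p := 0 | t := -1 | (not ((-3 * x) != (-z))): false | p := -6 | ((y + p) < (y + x)): false | p := -2 | result 1
ERROR vs 1 — the two versions disagree here.
verdict: not equivalent; witness: x=-6, y=-1, z=2


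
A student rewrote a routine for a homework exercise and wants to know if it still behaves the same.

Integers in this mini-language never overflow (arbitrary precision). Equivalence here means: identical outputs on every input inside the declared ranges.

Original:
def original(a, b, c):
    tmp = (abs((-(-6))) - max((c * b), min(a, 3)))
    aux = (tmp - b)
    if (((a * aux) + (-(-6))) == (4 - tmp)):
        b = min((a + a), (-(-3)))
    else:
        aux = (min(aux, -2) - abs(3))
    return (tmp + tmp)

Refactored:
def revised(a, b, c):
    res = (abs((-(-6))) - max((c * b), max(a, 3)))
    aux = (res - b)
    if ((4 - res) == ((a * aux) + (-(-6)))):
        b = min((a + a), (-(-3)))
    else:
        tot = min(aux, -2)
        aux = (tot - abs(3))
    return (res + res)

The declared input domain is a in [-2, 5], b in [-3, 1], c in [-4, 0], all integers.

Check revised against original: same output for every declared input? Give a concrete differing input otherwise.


Run the pair on a=-2, b=-3, c=0.
original: tmp becomes 6; next aux becomes 9; next (((a * aux) + (-(-6))) == (4 - tmp)) evaluates to false; next aux becomes -5; next final value 12
revised: res becomes 3; next aux becomes 6; next ((4 - res) == ((a * aux) + (-(-6)))) evaluates to false; next tot becomes -2; next aux becomes -5; next final value 6
12 != 6, so the rewrite changes behavior.
verdict: not equivalent; witness: a=-2, b=-3, c=0


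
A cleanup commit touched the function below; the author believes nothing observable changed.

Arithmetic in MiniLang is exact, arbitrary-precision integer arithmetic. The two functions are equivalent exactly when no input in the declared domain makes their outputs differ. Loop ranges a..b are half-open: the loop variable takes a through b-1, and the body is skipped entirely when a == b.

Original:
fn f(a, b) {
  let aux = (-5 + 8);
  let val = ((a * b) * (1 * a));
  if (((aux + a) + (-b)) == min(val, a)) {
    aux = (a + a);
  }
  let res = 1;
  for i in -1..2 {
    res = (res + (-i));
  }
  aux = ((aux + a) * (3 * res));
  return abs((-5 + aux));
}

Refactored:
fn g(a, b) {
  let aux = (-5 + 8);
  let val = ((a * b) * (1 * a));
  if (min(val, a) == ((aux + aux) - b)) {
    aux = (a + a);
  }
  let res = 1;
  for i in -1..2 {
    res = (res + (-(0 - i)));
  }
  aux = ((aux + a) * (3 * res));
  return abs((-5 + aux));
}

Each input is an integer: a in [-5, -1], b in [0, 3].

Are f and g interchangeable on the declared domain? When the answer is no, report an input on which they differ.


Try a=-5, b=3.
f: aux becomes 3; next val becomes 75; next (((aux + a) + (-b)) == min(val, a)) evaluates to true; next aux becomes -10; next res becomes 1; next at i=-1:; next res becomes 2; next at i=0:; next res becomes 2; next at i=1:; next res becomes 1; next aux becomes -45; next final value 50
g: aux becomes 3; next val becomes 75; next (min(val, a) == ((aux + aux) - b)) evaluates to false; next res becomes 1; next at i=-1:; next res becomes 0; next at i=0:; next res becomes 0; next at i=1:; next res becomes 1; next aux becomes -6; next final value 11
50 against 11: the behavior changed.
verdict: not equivalent; witness: a=-5, b=3


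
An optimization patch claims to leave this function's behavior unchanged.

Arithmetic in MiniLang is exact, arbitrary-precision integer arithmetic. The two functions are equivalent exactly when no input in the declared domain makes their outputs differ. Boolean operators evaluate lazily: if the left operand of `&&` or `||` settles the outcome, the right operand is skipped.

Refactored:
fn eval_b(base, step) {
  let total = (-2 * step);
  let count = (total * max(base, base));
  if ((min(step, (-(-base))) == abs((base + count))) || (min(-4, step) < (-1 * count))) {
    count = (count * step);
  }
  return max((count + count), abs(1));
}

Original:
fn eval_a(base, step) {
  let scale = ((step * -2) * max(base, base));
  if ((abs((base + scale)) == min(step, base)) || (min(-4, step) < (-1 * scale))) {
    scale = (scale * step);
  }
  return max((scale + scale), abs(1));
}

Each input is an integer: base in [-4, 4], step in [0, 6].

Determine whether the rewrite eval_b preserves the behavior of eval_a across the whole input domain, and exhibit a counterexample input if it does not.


Comparing the listings, the differences include: local variable names differ; statement counts differ.
As a probe, take base=-4, step=2: eval_a runs scale = 16; ((abs((base + scale)) == min(step, base)) || (min(-4, step) < (-1 * scale))) -> false; return 32; eval_b runs total = -4; count = 16; ((min(step, (-(-base))) == abs((base + count))) || (min(-4, step) < (-1 * count))) -> false; return 32; both end at 32.
An exhaustive pass over the 63 declared inputs shows identical outputs.
verdict: equivalent


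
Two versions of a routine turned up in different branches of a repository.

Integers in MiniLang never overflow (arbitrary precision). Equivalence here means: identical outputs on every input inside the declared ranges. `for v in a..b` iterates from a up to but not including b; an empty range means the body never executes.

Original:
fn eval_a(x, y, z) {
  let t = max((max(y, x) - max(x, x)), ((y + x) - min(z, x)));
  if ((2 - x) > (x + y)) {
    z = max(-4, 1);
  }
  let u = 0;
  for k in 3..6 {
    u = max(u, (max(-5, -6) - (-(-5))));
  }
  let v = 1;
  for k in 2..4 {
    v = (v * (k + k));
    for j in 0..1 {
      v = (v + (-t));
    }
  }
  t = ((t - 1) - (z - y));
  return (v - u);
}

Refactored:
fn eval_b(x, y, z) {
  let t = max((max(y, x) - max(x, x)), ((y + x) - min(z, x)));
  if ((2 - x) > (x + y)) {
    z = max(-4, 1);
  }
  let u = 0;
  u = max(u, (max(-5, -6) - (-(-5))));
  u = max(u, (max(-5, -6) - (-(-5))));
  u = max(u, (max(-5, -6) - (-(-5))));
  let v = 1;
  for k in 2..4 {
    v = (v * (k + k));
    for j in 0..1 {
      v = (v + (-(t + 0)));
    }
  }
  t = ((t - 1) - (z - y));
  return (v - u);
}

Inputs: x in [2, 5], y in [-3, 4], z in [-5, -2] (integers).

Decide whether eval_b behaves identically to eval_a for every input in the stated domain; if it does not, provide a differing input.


The two are interchangeable: min/max/abs usage differs, plus loop structure differs, plus arithmetic usage differs, plus constant usage differs, plus statement counts differ, and every declared input agrees.
Spot check at x=5, y=1, z=-5 — eval_a: t=11, then ((2 - x) > (x + y)) is false, then u=0, then (k=3), then u=0, then (k=4), then u=0, then (k=5), then u=0, then v=1, then (k=2), then v=4, then (j=0), then v=-7, then (k=3), then v=-42, then (j=0), then v=-53, then t=16, then returns -53. eval_b: t=11, then ((2 - x) > (x + y)) is false, then u=0, then u=0, then u=0, then u=0, then v=1, then (k=2), then v=4, then (j=0), then v=-7, then (k=3), then v=-42, then (j=0), then v=-53, then t=16, then returns -53. Both give -53.
Across all 128 domain points the two functions coincide.
verdict: equivalent


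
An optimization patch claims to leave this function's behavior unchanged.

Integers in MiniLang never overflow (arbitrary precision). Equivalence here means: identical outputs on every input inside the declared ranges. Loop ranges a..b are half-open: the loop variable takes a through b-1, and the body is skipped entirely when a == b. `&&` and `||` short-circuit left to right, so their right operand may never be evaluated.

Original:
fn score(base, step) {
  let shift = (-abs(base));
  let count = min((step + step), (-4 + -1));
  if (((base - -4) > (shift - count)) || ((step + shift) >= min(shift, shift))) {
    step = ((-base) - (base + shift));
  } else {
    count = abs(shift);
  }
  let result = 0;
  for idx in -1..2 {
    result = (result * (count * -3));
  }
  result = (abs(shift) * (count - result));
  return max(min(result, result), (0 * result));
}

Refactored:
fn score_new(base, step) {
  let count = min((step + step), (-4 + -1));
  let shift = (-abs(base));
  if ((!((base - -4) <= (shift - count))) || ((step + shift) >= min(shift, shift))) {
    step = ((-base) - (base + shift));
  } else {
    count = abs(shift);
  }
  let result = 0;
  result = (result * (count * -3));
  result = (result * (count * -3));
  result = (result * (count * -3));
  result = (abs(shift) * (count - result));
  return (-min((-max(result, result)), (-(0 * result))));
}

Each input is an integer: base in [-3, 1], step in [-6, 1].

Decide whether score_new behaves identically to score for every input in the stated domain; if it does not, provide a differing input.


Equivalent. The one real change (`min(result, result)` became `max(result, result)`) has no effect anywhere in the declared ranges.
Every one of the 40 inputs gives matching results.
One worked example (base=-3, step=-2) — score: shift := -3 | count := -5 | (((base - -4) > (shift - count)) || ((step + shift) >= min(shift, shift))): false | count := 3 | result := 0 | iter idx=-1: | result := 0 | iter idx=0: | result := 0 | iter idx=1: | result := 0 | result := 9 | result 9; score_new: count := -5 | shift := -3 | ((!((base - -4) <= (shift - count))) || ((step + shift) >= min(shift, shift))): false | count := 3 | result := 0 | result := 0 | result := 0 | result := 0 | result := 9 | result 9; agreement on 9.
verdict: equivalent


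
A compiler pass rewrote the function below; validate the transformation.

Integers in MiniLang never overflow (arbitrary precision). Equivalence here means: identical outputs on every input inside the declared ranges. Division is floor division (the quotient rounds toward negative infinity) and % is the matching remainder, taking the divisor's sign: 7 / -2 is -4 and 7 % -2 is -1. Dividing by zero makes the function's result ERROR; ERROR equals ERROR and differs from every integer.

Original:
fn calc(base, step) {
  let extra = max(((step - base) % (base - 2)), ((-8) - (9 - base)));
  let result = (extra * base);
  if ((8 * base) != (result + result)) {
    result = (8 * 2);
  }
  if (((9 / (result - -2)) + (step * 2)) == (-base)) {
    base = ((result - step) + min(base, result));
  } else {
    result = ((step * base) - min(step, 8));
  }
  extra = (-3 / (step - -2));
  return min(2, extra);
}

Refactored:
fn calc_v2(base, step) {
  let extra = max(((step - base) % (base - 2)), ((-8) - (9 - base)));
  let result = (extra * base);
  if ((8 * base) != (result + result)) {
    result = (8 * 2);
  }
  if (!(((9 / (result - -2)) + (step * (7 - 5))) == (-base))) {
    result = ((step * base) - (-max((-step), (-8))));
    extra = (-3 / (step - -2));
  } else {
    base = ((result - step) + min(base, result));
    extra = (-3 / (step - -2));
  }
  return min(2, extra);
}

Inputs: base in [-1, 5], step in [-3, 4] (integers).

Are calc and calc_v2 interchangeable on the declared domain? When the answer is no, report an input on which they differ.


Comparing the listings, the differences include: boolean connective usage differs; and min/max/abs usage differs; and statement counts differ; and constant usage differs; and arithmetic usage differs.
As a probe, take base=2, step=-1: calc runs division by zero -> ERROR; calc_v2 runs division by zero -> ERROR; both end at ERROR.
Sweeping the whole domain (56 inputs) finds no disagreement.
verdict: equivalent


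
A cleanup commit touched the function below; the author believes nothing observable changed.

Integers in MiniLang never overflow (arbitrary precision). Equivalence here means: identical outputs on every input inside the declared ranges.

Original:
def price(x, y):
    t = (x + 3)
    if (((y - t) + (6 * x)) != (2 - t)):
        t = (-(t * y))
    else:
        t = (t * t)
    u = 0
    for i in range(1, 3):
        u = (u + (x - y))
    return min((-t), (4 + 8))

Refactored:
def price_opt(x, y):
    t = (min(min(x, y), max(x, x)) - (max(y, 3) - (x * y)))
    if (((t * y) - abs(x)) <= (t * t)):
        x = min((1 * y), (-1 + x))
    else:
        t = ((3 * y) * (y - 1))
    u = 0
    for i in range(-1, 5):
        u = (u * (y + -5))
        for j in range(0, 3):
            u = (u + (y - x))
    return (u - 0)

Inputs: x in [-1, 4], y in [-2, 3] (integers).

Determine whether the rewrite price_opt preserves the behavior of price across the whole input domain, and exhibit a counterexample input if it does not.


These are not equivalent — on x=-1, y=-2 the outputs split (-4 vs 0).
price: t=2, then (((y - t) + (6 * x)) != (2 - t)) is true, then t=4, then u=0, then (i=1), then u=1, then (i=2), then u=2, then returns -4
price_opt: t=-3, then (((t * y) - abs(x)) <= (t * t)) is true, then x=-2, then u=0, then (i=-1), then u=0, then (j=0), then u=0, then (j=1), then u=0, then (j=2), then u=0, then (i=0), then u=0, then (j=0), then u=0, then (j=1), then u=0, then (j=2), then u=0, then (i=1), then u=0, then (j=0), then u=0, then (j=1), then u=0, then (j=2), then u=0, then (i=2), then u=0, then (j=0), then u=0, then (j=1), then u=0, then (j=2), then u=0, then (i=3), then u=0, then (j=0), then u=0, then (j=1), then u=0, then (j=2), then u=0, then (i=4), then u=0, then (j=0), then u=0, then (j=1), then u=0, then (j=2), then u=0, then returns 0
verdict: not equivalent; witness: x=-1, y=-2


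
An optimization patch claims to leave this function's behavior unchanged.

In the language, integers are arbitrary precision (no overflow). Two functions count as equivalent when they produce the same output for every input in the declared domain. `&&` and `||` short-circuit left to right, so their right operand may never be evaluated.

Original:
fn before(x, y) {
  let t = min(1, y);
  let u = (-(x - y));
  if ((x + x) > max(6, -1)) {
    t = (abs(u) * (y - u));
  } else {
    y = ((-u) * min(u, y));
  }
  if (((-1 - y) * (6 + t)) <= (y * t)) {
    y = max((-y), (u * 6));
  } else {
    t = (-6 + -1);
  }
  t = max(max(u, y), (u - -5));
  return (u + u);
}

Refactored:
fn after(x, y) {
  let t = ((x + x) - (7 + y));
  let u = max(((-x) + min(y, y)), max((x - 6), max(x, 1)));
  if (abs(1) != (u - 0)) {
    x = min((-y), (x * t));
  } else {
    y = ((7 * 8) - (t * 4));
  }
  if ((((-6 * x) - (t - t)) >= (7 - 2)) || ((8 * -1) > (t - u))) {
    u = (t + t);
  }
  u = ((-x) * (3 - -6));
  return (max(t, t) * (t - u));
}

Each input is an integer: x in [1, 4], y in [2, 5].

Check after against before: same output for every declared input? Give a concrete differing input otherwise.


Input x=1, y=2: 2 from before versus -14 from after.
verdict: not equivalent; witness: x=1, y=2
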